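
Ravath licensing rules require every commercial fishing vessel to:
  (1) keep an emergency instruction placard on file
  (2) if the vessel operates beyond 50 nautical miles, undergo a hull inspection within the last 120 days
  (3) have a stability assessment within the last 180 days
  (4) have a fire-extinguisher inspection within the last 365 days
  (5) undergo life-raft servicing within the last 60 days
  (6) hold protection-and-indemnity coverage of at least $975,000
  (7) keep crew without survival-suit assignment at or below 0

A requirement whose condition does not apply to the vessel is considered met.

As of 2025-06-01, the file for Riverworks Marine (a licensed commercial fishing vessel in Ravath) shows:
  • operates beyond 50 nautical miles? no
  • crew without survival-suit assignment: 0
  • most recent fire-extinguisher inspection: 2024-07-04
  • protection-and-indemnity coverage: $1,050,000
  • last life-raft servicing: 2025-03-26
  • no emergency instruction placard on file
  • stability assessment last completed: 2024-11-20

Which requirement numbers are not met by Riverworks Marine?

1, 3, 5

1. emergency instruction placard absent → not met
2. condition 'operates beyond 50 nautical miles' does not hold → requirement n/a → met
3. stability assessment 193 days ago vs limit 180 → not met
4. fire-extinguisher inspection 332 days ago vs limit 365 → met
5. life-raft servicing 67 days ago vs limit 60 → not met
6. protection-and-indemnity coverage $1,050,000 ≥ $975,000 → met
7. crew without survival-suit assignment 0 ≤ 0 → met
Not met: 1, 3, 5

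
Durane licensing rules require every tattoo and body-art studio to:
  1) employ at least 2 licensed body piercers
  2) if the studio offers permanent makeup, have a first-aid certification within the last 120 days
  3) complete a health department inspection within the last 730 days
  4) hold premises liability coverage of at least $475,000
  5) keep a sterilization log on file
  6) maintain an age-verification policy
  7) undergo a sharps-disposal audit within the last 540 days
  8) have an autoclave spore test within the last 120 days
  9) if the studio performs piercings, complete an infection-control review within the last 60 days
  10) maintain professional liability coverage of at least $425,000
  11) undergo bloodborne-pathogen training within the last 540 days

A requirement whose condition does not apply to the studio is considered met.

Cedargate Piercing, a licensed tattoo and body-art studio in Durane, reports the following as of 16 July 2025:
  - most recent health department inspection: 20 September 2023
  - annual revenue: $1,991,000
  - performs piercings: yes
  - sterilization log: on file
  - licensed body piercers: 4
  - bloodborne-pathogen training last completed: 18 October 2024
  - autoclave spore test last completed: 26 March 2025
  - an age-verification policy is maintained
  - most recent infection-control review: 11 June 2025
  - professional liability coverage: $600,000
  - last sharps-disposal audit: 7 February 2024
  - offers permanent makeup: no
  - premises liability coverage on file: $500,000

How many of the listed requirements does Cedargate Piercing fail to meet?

1. licensed body piercers 4 ≥ 2 → met
2. condition 'offers permanent makeup' does not hold → requirement n/a → met
3. health department inspection 665 days ago vs limit 730 → met
4. premises liability coverage $500,000 ≥ $475,000 → met
5. sterilization log present → met
6. age-verification policy present → met
7. sharps-disposal audit 525 days ago vs limit 540 → met
8. autoclave spore test 112 days ago vs limit 120 → met
9. condition 'performs piercings' holds; infection-control review 35 days ago vs limit 60 → met
10. professional liability coverage $600,000 ≥ $425,000 → met
11. bloodborne-pathogen training 271 days ago vs limit 540 → met
Not met: 0 of 11

0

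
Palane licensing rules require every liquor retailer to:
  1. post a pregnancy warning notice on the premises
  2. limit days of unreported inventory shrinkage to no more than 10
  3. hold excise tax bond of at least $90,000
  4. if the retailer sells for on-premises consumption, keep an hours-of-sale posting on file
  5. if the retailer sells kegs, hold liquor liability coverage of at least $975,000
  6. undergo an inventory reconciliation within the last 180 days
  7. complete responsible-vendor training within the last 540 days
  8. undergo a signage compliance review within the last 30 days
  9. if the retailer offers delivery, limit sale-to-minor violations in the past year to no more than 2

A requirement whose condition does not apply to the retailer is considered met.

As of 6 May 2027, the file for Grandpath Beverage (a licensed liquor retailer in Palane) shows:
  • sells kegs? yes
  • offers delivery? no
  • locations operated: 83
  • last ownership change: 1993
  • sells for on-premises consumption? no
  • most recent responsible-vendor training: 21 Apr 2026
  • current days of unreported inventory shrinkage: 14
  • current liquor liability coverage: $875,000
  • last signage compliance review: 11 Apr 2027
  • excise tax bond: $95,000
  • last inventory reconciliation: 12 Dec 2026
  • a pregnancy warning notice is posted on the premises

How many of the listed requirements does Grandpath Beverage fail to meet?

2

1. pregnancy warning notice present → met
2. days of unreported inventory shrinkage 14 > 10 → not met
3. excise tax bond $95,000 ≥ $90,000 → met
4. condition 'sells for on-premises consumption' does not hold → requirement n/a → met
5. condition 'sells kegs' holds; liquor liability coverage $875,000 < $975,000 → not met
6. inventory reconciliation 145 days ago vs limit 180 → met
7. responsible-vendor training 380 days ago vs limit 540 → met
8. signage compliance review 25 days ago vs limit 30 → met
9. condition 'offers delivery' does not hold → requirement n/a → met
Not met: 2 of 9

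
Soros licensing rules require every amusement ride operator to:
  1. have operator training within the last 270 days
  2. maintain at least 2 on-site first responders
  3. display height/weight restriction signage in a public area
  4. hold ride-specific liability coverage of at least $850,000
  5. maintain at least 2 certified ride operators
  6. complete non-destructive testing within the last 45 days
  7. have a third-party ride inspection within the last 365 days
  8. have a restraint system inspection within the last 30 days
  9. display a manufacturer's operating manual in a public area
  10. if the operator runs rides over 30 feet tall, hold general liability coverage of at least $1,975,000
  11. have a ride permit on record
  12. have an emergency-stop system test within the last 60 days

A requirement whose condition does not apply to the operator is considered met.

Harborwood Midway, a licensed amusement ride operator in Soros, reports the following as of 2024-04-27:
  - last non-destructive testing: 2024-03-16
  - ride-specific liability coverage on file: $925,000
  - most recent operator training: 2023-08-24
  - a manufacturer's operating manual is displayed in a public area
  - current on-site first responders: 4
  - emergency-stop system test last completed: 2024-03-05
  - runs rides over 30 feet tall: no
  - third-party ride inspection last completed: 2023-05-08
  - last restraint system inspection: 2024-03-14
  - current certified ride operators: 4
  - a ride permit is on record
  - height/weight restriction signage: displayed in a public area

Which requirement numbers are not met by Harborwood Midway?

8

1. operator training 247 days ago vs limit 270 → met
2. on-site first responders 4 ≥ 2 → met
3. height/weight restriction signage present → met
4. ride-specific liability coverage $925,000 ≥ $850,000 → met
5. certified ride operators 4 ≥ 2 → met
6. non-destructive testing 42 days ago vs limit 45 → met
7. third-party ride inspection 355 days ago vs limit 365 → met
8. restraint system inspection 44 days ago vs limit 30 → not met
9. manufacturer's operating manual present → met
10. condition 'runs rides over 30 feet tall' does not hold → requirement n/a → met
11. ride permit present → met
12. emergency-stop system test 53 days ago vs limit 60 → met
Not met: 8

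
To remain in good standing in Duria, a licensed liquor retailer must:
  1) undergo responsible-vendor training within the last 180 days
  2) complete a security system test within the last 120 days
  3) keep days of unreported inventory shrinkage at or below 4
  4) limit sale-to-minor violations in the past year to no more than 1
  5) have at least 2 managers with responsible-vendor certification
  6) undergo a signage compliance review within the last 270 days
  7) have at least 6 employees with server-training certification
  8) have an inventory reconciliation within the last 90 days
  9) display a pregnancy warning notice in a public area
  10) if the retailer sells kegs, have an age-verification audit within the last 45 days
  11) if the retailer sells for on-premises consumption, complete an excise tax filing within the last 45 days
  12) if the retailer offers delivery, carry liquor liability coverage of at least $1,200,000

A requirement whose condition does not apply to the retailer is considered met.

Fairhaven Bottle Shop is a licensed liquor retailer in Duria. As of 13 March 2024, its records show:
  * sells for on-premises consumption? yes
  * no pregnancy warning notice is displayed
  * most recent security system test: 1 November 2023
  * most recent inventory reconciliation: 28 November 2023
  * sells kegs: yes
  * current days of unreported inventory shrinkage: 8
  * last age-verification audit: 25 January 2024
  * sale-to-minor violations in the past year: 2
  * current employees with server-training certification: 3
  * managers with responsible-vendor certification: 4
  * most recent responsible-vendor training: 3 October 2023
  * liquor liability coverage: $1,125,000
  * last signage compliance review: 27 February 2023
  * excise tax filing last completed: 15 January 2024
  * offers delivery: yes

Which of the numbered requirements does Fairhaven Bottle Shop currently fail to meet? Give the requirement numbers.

2, 3, 4, 6, 7, 8, 9, 10, 11, 12

1. responsible-vendor training 162 days ago vs limit 180 → met
2. security system test 133 days ago vs limit 120 → not met
3. days of unreported inventory shrinkage 8 > 4 → not met
4. sale-to-minor violations in the past year 2 > 1 → not met
5. managers with responsible-vendor certification 4 ≥ 2 → met
6. signage compliance review 380 days ago vs limit 270 → not met
7. employees with server-training certification 3 < 6 → not met
8. inventory reconciliation 106 days ago vs limit 90 → not met
9. pregnancy warning notice absent → not met
10. condition 'sells kegs' holds; age-verification audit 48 days ago vs limit 45 → not met
11. condition 'sells for on-premises consumption' holds; excise tax filing 58 days ago vs limit 45 → not met
12. condition 'offers delivery' holds; liquor liability coverage $1,125,000 < $1,200,000 → not met
Not met: 2, 3, 4, 6, 7, 8, 9, 10, 11, 12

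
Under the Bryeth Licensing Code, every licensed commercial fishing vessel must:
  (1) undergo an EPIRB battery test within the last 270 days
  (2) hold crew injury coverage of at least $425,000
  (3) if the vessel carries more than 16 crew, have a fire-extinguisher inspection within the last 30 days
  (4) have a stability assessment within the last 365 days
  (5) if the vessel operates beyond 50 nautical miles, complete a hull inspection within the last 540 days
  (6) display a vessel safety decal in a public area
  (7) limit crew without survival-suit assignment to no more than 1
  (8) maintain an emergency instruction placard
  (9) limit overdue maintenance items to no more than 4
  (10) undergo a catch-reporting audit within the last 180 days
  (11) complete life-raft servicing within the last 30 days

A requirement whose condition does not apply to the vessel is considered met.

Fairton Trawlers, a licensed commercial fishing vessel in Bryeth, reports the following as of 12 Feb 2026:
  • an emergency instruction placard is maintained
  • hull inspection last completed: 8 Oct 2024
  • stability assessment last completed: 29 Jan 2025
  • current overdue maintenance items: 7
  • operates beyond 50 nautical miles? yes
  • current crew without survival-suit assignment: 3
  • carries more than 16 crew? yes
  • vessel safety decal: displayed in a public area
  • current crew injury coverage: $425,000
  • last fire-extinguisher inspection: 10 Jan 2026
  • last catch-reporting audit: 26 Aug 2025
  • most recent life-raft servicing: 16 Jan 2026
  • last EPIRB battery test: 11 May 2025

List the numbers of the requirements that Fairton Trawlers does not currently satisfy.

1. EPIRB battery test 277 days ago vs limit 270 → not met
2. crew injury coverage $425,000 ≥ $425,000 → met
3. condition 'carries more than 16 crew' holds; fire-extinguisher inspection 33 days ago vs limit 30 → not met
4. stability assessment 379 days ago vs limit 365 → not met
5. condition 'operates beyond 50 nautical miles' holds; hull inspection 492 days ago vs limit 540 → met
6. vessel safety decal present → met
7. crew without survival-suit assignment 3 > 1 → not met
8. emergency instruction placard present → met
9. overdue maintenance items 7 > 4 → not met
10. catch-reporting audit 170 days ago vs limit 180 → met
11. life-raft servicing 27 days ago vs limit 30 → met
Not met: 1, 3, 4, 7, 9

1, 3, 4, 7, 9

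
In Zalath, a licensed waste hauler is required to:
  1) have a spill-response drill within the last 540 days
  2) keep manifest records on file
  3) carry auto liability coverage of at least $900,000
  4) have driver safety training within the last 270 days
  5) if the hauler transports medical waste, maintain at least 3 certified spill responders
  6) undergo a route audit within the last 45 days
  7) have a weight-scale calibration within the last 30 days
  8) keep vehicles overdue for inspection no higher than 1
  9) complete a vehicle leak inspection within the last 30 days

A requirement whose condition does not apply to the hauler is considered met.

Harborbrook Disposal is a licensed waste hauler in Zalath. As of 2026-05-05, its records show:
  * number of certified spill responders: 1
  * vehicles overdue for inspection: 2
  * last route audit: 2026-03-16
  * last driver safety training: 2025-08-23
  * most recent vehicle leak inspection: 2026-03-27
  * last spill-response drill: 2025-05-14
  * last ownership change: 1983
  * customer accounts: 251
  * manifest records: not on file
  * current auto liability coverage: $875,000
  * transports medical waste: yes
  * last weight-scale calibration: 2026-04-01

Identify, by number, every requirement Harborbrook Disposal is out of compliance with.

2, 3, 5, 6, 7, 8, 9

1. spill-response drill 356 days ago vs limit 540 → met
2. manifest records absent → not met
3. auto liability coverage $875,000 < $900,000 → not met
4. driver safety training 255 days ago vs limit 270 → met
5. condition 'transports medical waste' holds; certified spill responders 1 < 3 → not met
6. route audit 50 days ago vs limit 45 → not met
7. weight-scale calibration 34 days ago vs limit 30 → not met
8. vehicles overdue for inspection 2 > 1 → not met
9. vehicle leak inspection 39 days ago vs limit 30 → not met
Not met: 2, 3, 5, 6, 7, 8, 9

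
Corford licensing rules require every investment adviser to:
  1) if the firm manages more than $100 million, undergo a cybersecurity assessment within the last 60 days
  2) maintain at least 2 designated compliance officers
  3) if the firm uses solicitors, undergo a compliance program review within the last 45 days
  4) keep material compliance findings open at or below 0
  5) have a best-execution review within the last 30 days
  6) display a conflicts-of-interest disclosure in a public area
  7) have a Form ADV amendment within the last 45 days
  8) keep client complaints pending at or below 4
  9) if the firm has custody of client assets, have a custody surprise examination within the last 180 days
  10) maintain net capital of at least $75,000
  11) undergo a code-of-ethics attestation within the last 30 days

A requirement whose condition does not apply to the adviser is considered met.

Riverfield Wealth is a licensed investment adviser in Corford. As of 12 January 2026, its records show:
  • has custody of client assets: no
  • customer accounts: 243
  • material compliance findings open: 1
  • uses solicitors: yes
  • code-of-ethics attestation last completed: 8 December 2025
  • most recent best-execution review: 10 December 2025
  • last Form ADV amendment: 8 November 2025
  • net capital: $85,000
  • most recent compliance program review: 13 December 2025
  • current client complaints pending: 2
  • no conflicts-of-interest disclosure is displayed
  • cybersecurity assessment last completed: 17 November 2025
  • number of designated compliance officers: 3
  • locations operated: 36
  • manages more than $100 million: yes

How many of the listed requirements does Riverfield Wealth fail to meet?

5

1. condition 'manages more than $100 million' holds; cybersecurity assessment 56 days ago vs limit 60 → met
2. designated compliance officers 3 ≥ 2 → met
3. condition 'uses solicitors' holds; compliance program review 30 days ago vs limit 45 → met
4. material compliance findings open 1 > 0 → not met
5. best-execution review 33 days ago vs limit 30 → not met
6. conflicts-of-interest disclosure absent → not met
7. Form ADV amendment 65 days ago vs limit 45 → not met
8. client complaints pending 2 ≤ 4 → met
9. condition 'has custody of client assets' does not hold → requirement n/a → met
10. net capital $85,000 ≥ $75,000 → met
11. code-of-ethics attestation 35 days ago vs limit 30 → not met
Not met: 5 of 11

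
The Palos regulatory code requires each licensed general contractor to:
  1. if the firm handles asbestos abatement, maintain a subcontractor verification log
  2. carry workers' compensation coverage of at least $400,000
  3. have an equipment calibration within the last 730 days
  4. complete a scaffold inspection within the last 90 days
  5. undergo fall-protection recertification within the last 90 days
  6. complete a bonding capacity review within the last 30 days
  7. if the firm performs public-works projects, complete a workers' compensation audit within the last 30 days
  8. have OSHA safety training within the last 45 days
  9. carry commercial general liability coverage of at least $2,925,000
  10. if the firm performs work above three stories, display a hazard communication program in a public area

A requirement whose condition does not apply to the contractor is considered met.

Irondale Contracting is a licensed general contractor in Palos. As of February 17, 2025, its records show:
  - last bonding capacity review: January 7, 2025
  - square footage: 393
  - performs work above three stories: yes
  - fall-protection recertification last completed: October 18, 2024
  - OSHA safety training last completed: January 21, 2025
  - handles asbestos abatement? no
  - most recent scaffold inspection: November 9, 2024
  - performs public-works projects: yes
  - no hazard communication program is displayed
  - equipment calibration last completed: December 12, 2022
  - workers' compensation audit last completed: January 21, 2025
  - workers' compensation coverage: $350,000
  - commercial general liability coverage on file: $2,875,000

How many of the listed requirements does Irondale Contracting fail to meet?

7

1. condition 'handles asbestos abatement' does not hold → requirement n/a → met
2. workers' compensation coverage $350,000 < $400,000 → not met
3. equipment calibration 798 days ago vs limit 730 → not met
4. scaffold inspection 100 days ago vs limit 90 → not met
5. fall-protection recertification 122 days ago vs limit 90 → not met
6. bonding capacity review 41 days ago vs limit 30 → not met
7. condition 'performs public-works projects' holds; workers' compensation audit 27 days ago vs limit 30 → met
8. OSHA safety training 27 days ago vs limit 45 → met
9. commercial general liability coverage $2,875,000 < $2,925,000 → not met
10. condition 'performs work above three stories' holds; hazard communication program absent → not met
Not met: 7 of 10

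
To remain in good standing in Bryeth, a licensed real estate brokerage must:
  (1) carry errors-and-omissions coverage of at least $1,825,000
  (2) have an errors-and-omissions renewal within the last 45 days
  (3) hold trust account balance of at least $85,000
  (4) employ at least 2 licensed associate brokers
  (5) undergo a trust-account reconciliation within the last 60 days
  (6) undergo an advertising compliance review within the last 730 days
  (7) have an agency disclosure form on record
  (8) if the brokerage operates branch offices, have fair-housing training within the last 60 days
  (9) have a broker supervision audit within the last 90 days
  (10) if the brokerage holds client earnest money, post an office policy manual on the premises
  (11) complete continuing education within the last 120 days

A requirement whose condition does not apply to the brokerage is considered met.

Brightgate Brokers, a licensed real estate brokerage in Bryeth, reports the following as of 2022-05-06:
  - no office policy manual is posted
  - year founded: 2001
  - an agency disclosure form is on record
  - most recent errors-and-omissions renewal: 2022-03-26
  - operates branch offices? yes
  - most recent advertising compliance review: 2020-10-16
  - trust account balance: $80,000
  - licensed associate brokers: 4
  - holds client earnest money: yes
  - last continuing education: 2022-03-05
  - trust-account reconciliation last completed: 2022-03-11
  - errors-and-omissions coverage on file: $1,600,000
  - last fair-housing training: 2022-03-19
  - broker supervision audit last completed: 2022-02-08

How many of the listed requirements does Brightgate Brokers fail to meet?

1. errors-and-omissions coverage $1,600,000 < $1,825,000 → not met
2. errors-and-omissions renewal 41 days ago vs limit 45 → met
3. trust account balance $80,000 < $85,000 → not met
4. licensed associate brokers 4 ≥ 2 → met
5. trust-account reconciliation 56 days ago vs limit 60 → met
6. advertising compliance review 567 days ago vs limit 730 → met
7. agency disclosure form present → met
8. condition 'operates branch offices' holds; fair-housing training 48 days ago vs limit 60 → met
9. broker supervision audit 87 days ago vs limit 90 → met
10. condition 'holds client earnest money' holds; office policy manual absent → not met
11. continuing education 62 days ago vs limit 120 → met
Not met: 3 of 11

3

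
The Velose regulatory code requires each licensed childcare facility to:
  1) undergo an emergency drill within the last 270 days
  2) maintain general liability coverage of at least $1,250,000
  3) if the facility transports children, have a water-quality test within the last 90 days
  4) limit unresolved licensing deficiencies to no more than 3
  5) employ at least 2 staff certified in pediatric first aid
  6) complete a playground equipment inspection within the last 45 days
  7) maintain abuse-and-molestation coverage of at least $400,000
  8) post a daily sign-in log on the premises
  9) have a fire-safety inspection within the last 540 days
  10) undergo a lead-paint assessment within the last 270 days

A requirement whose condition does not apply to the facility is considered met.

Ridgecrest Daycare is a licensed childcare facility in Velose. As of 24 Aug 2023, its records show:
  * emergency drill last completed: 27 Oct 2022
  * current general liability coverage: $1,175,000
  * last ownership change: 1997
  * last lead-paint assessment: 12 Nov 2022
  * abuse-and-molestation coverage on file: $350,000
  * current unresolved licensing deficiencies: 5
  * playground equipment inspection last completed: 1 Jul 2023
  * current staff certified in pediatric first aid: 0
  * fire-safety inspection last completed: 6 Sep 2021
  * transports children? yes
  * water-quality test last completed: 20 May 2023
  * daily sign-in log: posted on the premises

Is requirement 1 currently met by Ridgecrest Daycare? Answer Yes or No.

1. emergency drill 301 days ago vs limit 270 → not met

No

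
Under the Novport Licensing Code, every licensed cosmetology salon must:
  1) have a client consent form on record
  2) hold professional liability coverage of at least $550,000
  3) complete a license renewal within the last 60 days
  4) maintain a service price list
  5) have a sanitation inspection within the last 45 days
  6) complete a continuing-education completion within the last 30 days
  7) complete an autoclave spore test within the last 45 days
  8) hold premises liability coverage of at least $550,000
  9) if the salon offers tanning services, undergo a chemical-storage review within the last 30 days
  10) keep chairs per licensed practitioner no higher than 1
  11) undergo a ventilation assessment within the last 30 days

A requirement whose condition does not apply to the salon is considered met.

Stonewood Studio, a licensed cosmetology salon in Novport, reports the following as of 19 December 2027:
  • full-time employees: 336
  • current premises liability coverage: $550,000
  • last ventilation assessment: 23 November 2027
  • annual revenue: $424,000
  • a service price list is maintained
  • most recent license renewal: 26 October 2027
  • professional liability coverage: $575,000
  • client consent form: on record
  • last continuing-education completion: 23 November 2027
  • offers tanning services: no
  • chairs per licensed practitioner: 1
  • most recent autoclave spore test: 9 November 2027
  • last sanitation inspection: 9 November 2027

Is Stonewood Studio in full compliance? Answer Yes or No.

Yes

1. client consent form present → met
2. professional liability coverage $575,000 ≥ $550,000 → met
3. license renewal 54 days ago vs limit 60 → met
4. service price list present → met
5. sanitation inspection 40 days ago vs limit 45 → met
6. continuing-education completion 26 days ago vs limit 30 → met
7. autoclave spore test 40 days ago vs limit 45 → met
8. premises liability coverage $550,000 ≥ $550,000 → met
9. condition 'offers tanning services' does not hold → requirement n/a → met
10. chairs per licensed practitioner 1 ≤ 1 → met
11. ventilation assessment 26 days ago vs limit 30 → met
All met.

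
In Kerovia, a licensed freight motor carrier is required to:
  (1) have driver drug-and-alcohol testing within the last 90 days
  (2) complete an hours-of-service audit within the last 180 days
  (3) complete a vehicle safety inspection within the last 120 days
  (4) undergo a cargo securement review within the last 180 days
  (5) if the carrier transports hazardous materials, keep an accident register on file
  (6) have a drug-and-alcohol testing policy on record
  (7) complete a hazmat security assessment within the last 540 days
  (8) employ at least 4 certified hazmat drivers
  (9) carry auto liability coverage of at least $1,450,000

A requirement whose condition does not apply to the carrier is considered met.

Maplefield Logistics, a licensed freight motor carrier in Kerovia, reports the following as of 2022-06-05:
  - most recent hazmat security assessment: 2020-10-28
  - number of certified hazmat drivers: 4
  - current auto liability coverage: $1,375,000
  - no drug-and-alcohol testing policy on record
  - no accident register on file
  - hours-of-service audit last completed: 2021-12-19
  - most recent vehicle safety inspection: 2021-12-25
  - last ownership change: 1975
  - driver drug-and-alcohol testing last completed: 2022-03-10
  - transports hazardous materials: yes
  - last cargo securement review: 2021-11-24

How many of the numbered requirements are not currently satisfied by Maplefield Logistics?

1. driver drug-and-alcohol testing 87 days ago vs limit 90 → met
2. hours-of-service audit 168 days ago vs limit 180 → met
3. vehicle safety inspection 162 days ago vs limit 120 → not met
4. cargo securement review 193 days ago vs limit 180 → not met
5. condition 'transports hazardous materials' holds; accident register absent → not met
6. drug-and-alcohol testing policy absent → not met
7. hazmat security assessment 585 days ago vs limit 540 → not met
8. certified hazmat drivers 4 ≥ 4 → met
9. auto liability coverage $1,375,000 < $1,450,000 → not met
Not met: 6 of 9

6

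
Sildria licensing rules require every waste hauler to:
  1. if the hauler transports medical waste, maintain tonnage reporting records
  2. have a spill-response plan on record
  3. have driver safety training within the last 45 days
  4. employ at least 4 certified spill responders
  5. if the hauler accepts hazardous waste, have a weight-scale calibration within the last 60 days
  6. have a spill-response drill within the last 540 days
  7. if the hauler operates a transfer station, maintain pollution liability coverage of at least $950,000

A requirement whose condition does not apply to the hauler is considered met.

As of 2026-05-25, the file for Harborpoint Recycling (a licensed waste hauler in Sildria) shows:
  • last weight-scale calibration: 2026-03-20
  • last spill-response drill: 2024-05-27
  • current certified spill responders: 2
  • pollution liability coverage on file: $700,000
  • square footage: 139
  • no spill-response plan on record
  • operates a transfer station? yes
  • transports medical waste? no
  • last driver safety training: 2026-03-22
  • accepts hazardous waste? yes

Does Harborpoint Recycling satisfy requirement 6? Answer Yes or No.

No

6. spill-response drill 728 days ago vs limit 540 → not met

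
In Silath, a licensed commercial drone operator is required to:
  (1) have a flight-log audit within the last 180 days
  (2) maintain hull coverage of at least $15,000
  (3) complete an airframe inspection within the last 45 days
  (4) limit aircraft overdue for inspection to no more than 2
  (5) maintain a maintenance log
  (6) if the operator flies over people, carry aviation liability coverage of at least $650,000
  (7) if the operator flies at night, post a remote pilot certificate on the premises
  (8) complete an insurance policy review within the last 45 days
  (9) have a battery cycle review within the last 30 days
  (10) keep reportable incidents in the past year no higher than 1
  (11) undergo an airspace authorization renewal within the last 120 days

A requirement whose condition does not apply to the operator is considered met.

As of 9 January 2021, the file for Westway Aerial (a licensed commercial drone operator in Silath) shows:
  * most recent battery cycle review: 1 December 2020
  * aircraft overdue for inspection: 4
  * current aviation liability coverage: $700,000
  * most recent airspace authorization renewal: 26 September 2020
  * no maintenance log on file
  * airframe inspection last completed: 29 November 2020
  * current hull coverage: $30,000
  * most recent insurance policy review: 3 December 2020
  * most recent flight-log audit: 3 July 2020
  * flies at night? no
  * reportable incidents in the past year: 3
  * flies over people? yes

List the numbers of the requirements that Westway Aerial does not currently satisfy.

1, 4, 5, 9, 10

1. flight-log audit 190 days ago vs limit 180 → not met
2. hull coverage $30,000 ≥ $15,000 → met
3. airframe inspection 41 days ago vs limit 45 → met
4. aircraft overdue for inspection 4 > 2 → not met
5. maintenance log absent → not met
6. condition 'flies over people' holds; aviation liability coverage $700,000 ≥ $650,000 → met
7. condition 'flies at night' does not hold → requirement n/a → met
8. insurance policy review 37 days ago vs limit 45 → met
9. battery cycle review 39 days ago vs limit 30 → not met
10. reportable incidents in the past year 3 > 1 → not met
11. airspace authorization renewal 105 days ago vs limit 120 → met
Not met: 1, 4, 5, 9, 10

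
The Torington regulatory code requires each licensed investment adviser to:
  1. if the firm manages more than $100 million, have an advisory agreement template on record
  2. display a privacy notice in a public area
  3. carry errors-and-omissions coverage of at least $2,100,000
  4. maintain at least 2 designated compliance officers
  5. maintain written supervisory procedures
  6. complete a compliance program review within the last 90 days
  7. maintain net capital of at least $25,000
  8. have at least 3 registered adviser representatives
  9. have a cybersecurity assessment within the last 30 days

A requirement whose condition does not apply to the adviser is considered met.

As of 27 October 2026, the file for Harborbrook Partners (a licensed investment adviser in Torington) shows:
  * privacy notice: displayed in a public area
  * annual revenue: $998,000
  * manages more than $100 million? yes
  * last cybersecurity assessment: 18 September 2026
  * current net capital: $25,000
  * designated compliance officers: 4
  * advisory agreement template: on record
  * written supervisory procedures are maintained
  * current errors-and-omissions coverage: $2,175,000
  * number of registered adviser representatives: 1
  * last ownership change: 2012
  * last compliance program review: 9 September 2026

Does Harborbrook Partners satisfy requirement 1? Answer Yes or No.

Yes

1. condition 'manages more than $100 million' holds; advisory agreement template present → met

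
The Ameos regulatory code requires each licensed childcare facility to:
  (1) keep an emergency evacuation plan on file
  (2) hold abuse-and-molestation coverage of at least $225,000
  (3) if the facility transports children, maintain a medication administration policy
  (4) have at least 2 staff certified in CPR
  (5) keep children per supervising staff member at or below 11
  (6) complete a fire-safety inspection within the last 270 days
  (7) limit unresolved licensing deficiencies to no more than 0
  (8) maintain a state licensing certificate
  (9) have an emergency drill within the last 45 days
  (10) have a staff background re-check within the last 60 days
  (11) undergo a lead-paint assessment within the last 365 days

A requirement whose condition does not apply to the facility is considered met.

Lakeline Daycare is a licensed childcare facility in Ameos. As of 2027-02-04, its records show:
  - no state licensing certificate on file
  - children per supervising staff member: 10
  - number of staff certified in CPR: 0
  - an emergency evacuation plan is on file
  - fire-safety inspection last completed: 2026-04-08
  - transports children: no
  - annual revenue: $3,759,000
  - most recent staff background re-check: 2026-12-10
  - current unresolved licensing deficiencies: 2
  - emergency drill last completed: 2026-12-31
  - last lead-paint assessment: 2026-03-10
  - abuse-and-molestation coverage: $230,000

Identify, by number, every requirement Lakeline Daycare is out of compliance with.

1. emergency evacuation plan present → met
2. abuse-and-molestation coverage $230,000 ≥ $225,000 → met
3. condition 'transports children' does not hold → requirement n/a → met
4. staff certified in CPR 0 < 2 → not met
5. children per supervising staff member 10 ≤ 11 → met
6. fire-safety inspection 302 days ago vs limit 270 → not met
7. unresolved licensing deficiencies 2 > 0 → not met
8. state licensing certificate absent → not met
9. emergency drill 35 days ago vs limit 45 → met
10. staff background re-check 56 days ago vs limit 60 → met
11. lead-paint assessment 331 days ago vs limit 365 → met
Not met: 4, 6, 7, 8

4, 6, 7, 8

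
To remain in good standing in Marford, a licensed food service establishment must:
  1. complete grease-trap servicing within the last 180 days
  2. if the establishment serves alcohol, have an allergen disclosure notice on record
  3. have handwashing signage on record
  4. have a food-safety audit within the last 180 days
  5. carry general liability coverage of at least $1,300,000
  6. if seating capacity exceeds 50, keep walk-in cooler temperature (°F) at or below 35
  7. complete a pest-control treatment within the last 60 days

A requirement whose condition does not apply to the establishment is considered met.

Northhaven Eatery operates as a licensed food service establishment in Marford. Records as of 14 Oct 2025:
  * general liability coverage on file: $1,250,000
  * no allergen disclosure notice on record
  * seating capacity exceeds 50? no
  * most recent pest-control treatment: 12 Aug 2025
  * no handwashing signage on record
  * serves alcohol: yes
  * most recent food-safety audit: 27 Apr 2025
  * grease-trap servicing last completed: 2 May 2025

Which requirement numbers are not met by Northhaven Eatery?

1. grease-trap servicing 165 days ago vs limit 180 → met
2. condition 'serves alcohol' holds; allergen disclosure notice absent → not met
3. handwashing signage absent → not met
4. food-safety audit 170 days ago vs limit 180 → met
5. general liability coverage $1,250,000 < $1,300,000 → not met
6. condition 'seating capacity exceeds 50' does not hold → requirement n/a → met
7. pest-control treatment 63 days ago vs limit 60 → not met
Not met: 2, 3, 5, 7

2, 3, 5, 7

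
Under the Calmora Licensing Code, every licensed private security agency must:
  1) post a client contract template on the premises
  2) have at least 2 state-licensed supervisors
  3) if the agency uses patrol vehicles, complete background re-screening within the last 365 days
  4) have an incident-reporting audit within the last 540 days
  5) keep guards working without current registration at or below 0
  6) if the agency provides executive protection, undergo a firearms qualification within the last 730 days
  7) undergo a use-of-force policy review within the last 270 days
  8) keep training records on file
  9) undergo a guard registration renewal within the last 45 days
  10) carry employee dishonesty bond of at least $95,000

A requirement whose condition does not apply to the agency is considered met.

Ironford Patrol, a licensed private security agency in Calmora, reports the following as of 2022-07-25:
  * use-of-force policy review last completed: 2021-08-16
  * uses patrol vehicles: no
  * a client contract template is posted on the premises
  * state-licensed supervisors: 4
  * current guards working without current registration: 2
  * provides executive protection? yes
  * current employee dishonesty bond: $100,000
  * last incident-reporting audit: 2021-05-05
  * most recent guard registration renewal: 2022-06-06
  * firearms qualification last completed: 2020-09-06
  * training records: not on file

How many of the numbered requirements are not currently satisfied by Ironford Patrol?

4

1. client contract template present → met
2. state-licensed supervisors 4 ≥ 2 → met
3. condition 'uses patrol vehicles' does not hold → requirement n/a → met
4. incident-reporting audit 446 days ago vs limit 540 → met
5. guards working without current registration 2 > 0 → not met
6. condition 'provides executive protection' holds; firearms qualification 687 days ago vs limit 730 → met
7. use-of-force policy review 343 days ago vs limit 270 → not met
8. training records absent → not met
9. guard registration renewal 49 days ago vs limit 45 → not met
10. employee dishonesty bond $100,000 ≥ $95,000 → met
Not met: 4 of 10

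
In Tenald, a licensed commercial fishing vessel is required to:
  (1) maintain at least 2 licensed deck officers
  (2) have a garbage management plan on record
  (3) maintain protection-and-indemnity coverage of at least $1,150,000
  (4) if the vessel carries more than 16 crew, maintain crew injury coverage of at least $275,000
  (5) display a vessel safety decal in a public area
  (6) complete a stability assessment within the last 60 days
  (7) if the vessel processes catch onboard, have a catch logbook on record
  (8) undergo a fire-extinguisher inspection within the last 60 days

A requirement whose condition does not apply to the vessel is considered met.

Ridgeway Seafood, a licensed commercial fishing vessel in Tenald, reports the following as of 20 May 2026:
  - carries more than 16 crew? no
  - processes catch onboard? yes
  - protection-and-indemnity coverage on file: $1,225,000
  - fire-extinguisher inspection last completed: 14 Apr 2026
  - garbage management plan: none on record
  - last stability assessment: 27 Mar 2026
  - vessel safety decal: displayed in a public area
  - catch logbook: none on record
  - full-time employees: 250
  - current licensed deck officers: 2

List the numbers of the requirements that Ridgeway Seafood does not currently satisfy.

2, 7

1. licensed deck officers 2 ≥ 2 → met
2. garbage management plan absent → not met
3. protection-and-indemnity coverage $1,225,000 ≥ $1,150,000 → met
4. condition 'carries more than 16 crew' does not hold → requirement n/a → met
5. vessel safety decal present → met
6. stability assessment 54 days ago vs limit 60 → met
7. condition 'processes catch onboard' holds; catch logbook absent → not met
8. fire-extinguisher inspection 36 days ago vs limit 60 → met
Not met: 2, 7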